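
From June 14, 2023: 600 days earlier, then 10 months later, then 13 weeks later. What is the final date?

November 21, 2022

Counting back 600 days from June 14, 2023:
Going back 14 days from June 14, 2023 reaches the end of the previous month; 600 − 14 = 586 left.
May 2023 has 31 days: 586 − 31 = 555 left.
April 2023 has 30 days: 555 − 30 = 525 left.
March 2023 has 31 days: 525 − 31 = 494 left.
February 2023 has 28 days (2023 is not a leap year): 494 − 28 = 466 left.
January 2023 has 31 days: 466 − 31 = 435 left.
December 2022 has 31 days: 435 − 31 = 404 left.
November 2022 has 30 days: 404 − 30 = 374 left.
October 2022 has 31 days: 374 − 31 = 343 left.
September 2022 has 30 days: 343 − 30 = 313 left.
August 2022 has 31 days: 313 − 31 = 282 left.
July 2022 has 31 days: 282 − 31 = 251 left.
June 2022 has 30 days: 251 − 30 = 221 left.
May 2022 has 31 days: 221 − 31 = 190 left.
April 2022 has 30 days: 190 − 30 = 160 left.
March 2022 has 31 days: 160 − 31 = 129 left.
February 2022 has 28 days (2022 is not a leap year): 129 − 28 = 101 left.
January 2022 has 31 days: 101 − 31 = 70 left.
December 2021 has 31 days: 70 − 31 = 39 left.
November 2021 has 30 days: 39 − 30 = 9 left.
October 2021 has 31 days; 31 − 9 = 22 → October 22, 2021.
Adding 10 months from October 22, 2021:
month 10 + 10 = 20, which is month 8 of year 2022 → August 2022.
Day 22 is valid in August, giving August 22, 2022.
Advancing 13 weeks (= 91 days) from August 22, 2022:
August has 31 days, so 31 − 22 = 9 days remain after August 22, 2022; 91 − 9 = 82 left.
September 2022 has 30 days: 82 − 30 = 52 left.
October 2022 has 31 days: 52 − 31 = 21 left.
21 days into November 2022 → November 21, 2022.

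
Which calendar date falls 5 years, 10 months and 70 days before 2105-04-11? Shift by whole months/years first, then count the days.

Counting back 5 years, 10 months and 70 days from April 11, 2105: first the month/year part, then the days.
-5 years → 2100; month 4 − 10 = -6, which is month 6 of year 2099 → June 2099.
Day 11 is valid in June, giving June 11, 2099.
Now subtract 70 days from June 11, 2099.
Going back 11 days from June 11, 2099 reaches the end of the previous month; 70 − 11 = 59 left.
May 2099 has 31 days: 59 − 31 = 28 left.
April 2099 has 30 days; 30 − 28 = 2 → April 2, 2099.

April 2, 2099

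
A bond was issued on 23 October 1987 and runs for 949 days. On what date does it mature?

Advancing 949 days from October 23, 1987.
October has 31 days, so 31 − 23 = 8 days remain after October 23, 1987; 949 − 8 = 941 left.
November 1987 has 30 days: 941 − 30 = 911 left.
December 1987 has 31 days: 911 − 31 = 880 left.
January 1988 has 31 days: 880 − 31 = 849 left.
February 1988 has 29 days (1988 is a leap year): 849 − 29 = 820 left.
March 1988 has 31 days: 820 − 31 = 789 left.
April 1988 has 30 days: 789 − 30 = 759 left.
May 1988 has 31 days: 759 − 31 = 728 left.
June 1988 has 30 days: 728 − 30 = 698 left.
July 1988 has 31 days: 698 − 31 = 667 left.
August 1988 has 31 days: 667 − 31 = 636 left.
September 1988 has 30 days: 636 − 30 = 606 left.
October 1988 has 31 days: 606 − 31 = 575 left.
November 1988 has 30 days: 575 − 30 = 545 left.
December 1988 has 31 days: 545 − 31 = 514 left.
January 1989 has 31 days: 514 − 31 = 483 left.
February 1989 has 28 days (1989 is not a leap year): 483 − 28 = 455 left.
March 1989 has 31 days: 455 − 31 = 424 left.
April 1989 has 30 days: 424 − 30 = 394 left.
May 1989 has 31 days: 394 − 31 = 363 left.
June 1989 has 30 days: 363 − 30 = 333 left.
July 1989 has 31 days: 333 − 31 = 302 left.
August 1989 has 31 days: 302 − 31 = 271 left.
September 1989 has 30 days: 271 − 30 = 241 left.
October 1989 has 31 days: 241 − 31 = 210 left.
November 1989 has 30 days: 210 − 30 = 180 left.
December 1989 has 31 days: 180 − 31 = 149 left.
January 1990 has 31 days: 149 − 31 = 118 left.
February 1990 has 28 days (1990 is not a leap year): 118 − 28 = 90 left.
March 1990 has 31 days: 90 − 31 = 59 left.
April 1990 has 30 days: 59 − 30 = 29 left.
29 days into May 1990 → May 29, 1990.

May 29, 1990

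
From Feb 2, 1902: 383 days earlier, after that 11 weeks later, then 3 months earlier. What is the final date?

Counting back 383 days from February 2, 1902:
Going back 2 days from February 2, 1902 reaches the end of the previous month; 383 − 2 = 381 left.
January 1902 has 31 days: 381 − 31 = 350 left.
December 1901 has 31 days: 350 − 31 = 319 left.
November 1901 has 30 days: 319 − 30 = 289 left.
October 1901 has 31 days: 289 − 31 = 258 left.
September 1901 has 30 days: 258 − 30 = 228 left.
August 1901 has 31 days: 228 − 31 = 197 left.
July 1901 has 31 days: 197 − 31 = 166 left.
June 1901 has 30 days: 166 − 30 = 136 left.
May 1901 has 31 days: 136 − 31 = 105 left.
April 1901 has 30 days: 105 − 30 = 75 left.
March 1901 has 31 days: 75 − 31 = 44 left.
February 1901 has 28 days (1901 is not a leap year): 44 − 28 = 16 left.
January 1901 has 31 days; 31 − 16 = 15 → January 15, 1901.
Counting forward 11 weeks (= 77 days) from January 15, 1901:
January has 31 days, so 31 − 15 = 16 days remain after January 15, 1901; 77 − 16 = 61 left.
February 1901 has 28 days (1901 is not a leap year): 61 − 28 = 33 left.
March 1901 has 31 days: 33 − 31 = 2 left.
2 days into April 1901 → April 2, 1901.
Subtracting 3 months from April 2, 1901:
month 4 − 3 = 1 → January 1901.
Day 2 is valid in January, giving January 2, 1901.

January 2, 1901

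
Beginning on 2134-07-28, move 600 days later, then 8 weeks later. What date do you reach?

May 14, 2136

Adding 600 days from July 28, 2134:
July has 31 days, so 31 − 28 = 3 days remain after July 28, 2134; 600 − 3 = 597 left.
August 2134 has 31 days: 597 − 31 = 566 left.
September 2134 has 30 days: 566 − 30 = 536 left.
October 2134 has 31 days: 536 − 31 = 505 left.
November 2134 has 30 days: 505 − 30 = 475 left.
December 2134 has 31 days: 475 − 31 = 444 left.
January 2135 has 31 days: 444 − 31 = 413 left.
February 2135 has 28 days (2135 is not a leap year): 413 − 28 = 385 left.
March 2135 has 31 days: 385 − 31 = 354 left.
April 2135 has 30 days: 354 − 30 = 324 left.
May 2135 has 31 days: 324 − 31 = 293 left.
June 2135 has 30 days: 293 − 30 = 263 left.
July 2135 has 31 days: 263 − 31 = 232 left.
August 2135 has 31 days: 232 − 31 = 201 left.
September 2135 has 30 days: 201 − 30 = 171 left.
October 2135 has 31 days: 171 − 31 = 140 left.
November 2135 has 30 days: 140 − 30 = 110 left.
December 2135 has 31 days: 110 − 31 = 79 left.
January 2136 has 31 days: 79 − 31 = 48 left.
February 2136 has 29 days (2136 is a leap year): 48 − 29 = 19 left.
19 days into March 2136 → March 19, 2136.
Advancing 8 weeks (= 56 days) from March 19, 2136:
March has 31 days, so 31 − 19 = 12 days remain after March 19, 2136; 56 − 12 = 44 left.
April 2136 has 30 days: 44 − 30 = 14 left.
14 days into May 2136 → May 14, 2136.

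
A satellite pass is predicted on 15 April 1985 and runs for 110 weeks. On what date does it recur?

May 25, 1987

Advancing 110 weeks = 770 days from April 15, 1985.
April has 30 days, so 30 − 15 = 15 days remain after April 15, 1985; 770 − 15 = 755 left.
May 1985 has 31 days: 755 − 31 = 724 left.
June 1985 has 30 days: 724 − 30 = 694 left.
July 1985 has 31 days: 694 − 31 = 663 left.
August 1985 has 31 days: 663 − 31 = 632 left.
September 1985 has 30 days: 632 − 30 = 602 left.
October 1985 has 31 days: 602 − 31 = 571 left.
November 1985 has 30 days: 571 − 30 = 541 left.
December 1985 has 31 days: 541 − 31 = 510 left.
January 1986 has 31 days: 510 − 31 = 479 left.
February 1986 has 28 days (1986 is not a leap year): 479 − 28 = 451 left.
March 1986 has 31 days: 451 − 31 = 420 left.
April 1986 has 30 days: 420 − 30 = 390 left.
May 1986 has 31 days: 390 − 31 = 359 left.
June 1986 has 30 days: 359 − 30 = 329 left.
July 1986 has 31 days: 329 − 31 = 298 left.
August 1986 has 31 days: 298 − 31 = 267 left.
September 1986 has 30 days: 267 − 30 = 237 left.
October 1986 has 31 days: 237 − 31 = 206 left.
November 1986 has 30 days: 206 − 30 = 176 left.
December 1986 has 31 days: 176 − 31 = 145 left.
January 1987 has 31 days: 145 − 31 = 114 left.
February 1987 has 28 days (1987 is not a leap year): 114 − 28 = 86 left.
March 1987 has 31 days: 86 − 31 = 55 left.
April 1987 has 30 days: 55 − 30 = 25 left.
25 days into May 1987 → May 25, 1987.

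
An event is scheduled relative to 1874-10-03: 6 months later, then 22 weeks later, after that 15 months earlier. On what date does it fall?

June 4, 1874

Advancing 6 months from October 3, 1874:
month 10 + 6 = 16, which is month 4 of year 1875 → April 1875.
Day 3 is valid in April, giving April 3, 1875.
Advancing 22 weeks (= 154 days) from April 3, 1875:
April has 30 days, so 30 − 3 = 27 days remain after April 3, 1875; 154 − 27 = 127 left.
May 1875 has 31 days: 127 − 31 = 96 left.
June 1875 has 30 days: 96 − 30 = 66 left.
July 1875 has 31 days: 66 − 31 = 35 left.
August 1875 has 31 days: 35 − 31 = 4 left.
4 days into September 1875 → September 4, 1875.
Subtracting 15 months from September 4, 1875:
month 9 − 15 = -6, which is month 6 of year 1874 → June 1874.
Day 4 is valid in June, giving June 4, 1874.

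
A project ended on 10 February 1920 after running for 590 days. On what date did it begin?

Subtracting 590 days from February 10, 1920.
Going back 10 days from February 10, 1920 reaches the end of the previous month; 590 − 10 = 580 left.
January 1920 has 31 days: 580 − 31 = 549 left.
December 1919 has 31 days: 549 − 31 = 518 left.
November 1919 has 30 days: 518 − 30 = 488 left.
October 1919 has 31 days: 488 − 31 = 457 left.
September 1919 has 30 days: 457 − 30 = 427 left.
August 1919 has 31 days: 427 − 31 = 396 left.
July 1919 has 31 days: 396 − 31 = 365 left.
June 1919 has 30 days: 365 − 30 = 335 left.
May 1919 has 31 days: 335 − 31 = 304 left.
April 1919 has 30 days: 304 − 30 = 274 left.
March 1919 has 31 days: 274 − 31 = 243 left.
February 1919 has 28 days (1919 is not a leap year): 243 − 28 = 215 left.
January 1919 has 31 days: 215 − 31 = 184 left.
December 1918 has 31 days: 184 − 31 = 153 left.
November 1918 has 30 days: 153 − 30 = 123 left.
October 1918 has 31 days: 123 − 31 = 92 left.
September 1918 has 30 days: 92 − 30 = 62 left.
August 1918 has 31 days: 62 − 31 = 31 left.
July 1918 has 31 days: 31 − 31 = 0 left.
June 1918 has 30 days; 30 − 0 = 30 → June 30, 1918.

June 30, 1918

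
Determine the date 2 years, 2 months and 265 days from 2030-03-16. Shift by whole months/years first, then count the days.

February 5, 2033

Counting forward 2 years, 2 months and 265 days from March 16, 2030: first the month/year part, then the days.
+2 years → 2032; month 3 + 2 = 5 → May 2032.
Day 16 is valid in May, giving May 16, 2032.
Now add 265 days from May 16, 2032.
May has 31 days, so 31 − 16 = 15 days remain after May 16, 2032; 265 − 15 = 250 left.
June 2032 has 30 days: 250 − 30 = 220 left.
July 2032 has 31 days: 220 − 31 = 189 left.
August 2032 has 31 days: 189 − 31 = 158 left.
September 2032 has 30 days: 158 − 30 = 128 left.
October 2032 has 31 days: 128 − 31 = 97 left.
November 2032 has 30 days: 97 − 30 = 67 left.
December 2032 has 31 days: 67 − 31 = 36 left.
January 2033 has 31 days: 36 − 31 = 5 left.
5 days into February 2033 → February 5, 2033.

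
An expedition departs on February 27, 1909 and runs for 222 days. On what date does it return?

October 7, 1909

Adding 222 days from February 27, 1909.
February has 28 days, so 28 − 27 = 1 day remains after February 27, 1909; 222 − 1 = 221 left.
March 1909 has 31 days: 221 − 31 = 190 left.
April 1909 has 30 days: 190 − 30 = 160 left.
May 1909 has 31 days: 160 − 31 = 129 left.
June 1909 has 30 days: 129 − 30 = 99 left.
July 1909 has 31 days: 99 − 31 = 68 left.
August 1909 has 31 days: 68 − 31 = 37 left.
September 1909 has 30 days: 37 − 30 = 7 left.
7 days into October 1909 → October 7, 1909.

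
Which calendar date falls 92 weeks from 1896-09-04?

Counting forward 92 weeks = 644 days from September 4, 1896.
September has 30 days, so 30 − 4 = 26 days remain after September 4, 1896; 644 − 26 = 618 left.
October 1896 has 31 days: 618 − 31 = 587 left.
November 1896 has 30 days: 587 − 30 = 557 left.
December 1896 has 31 days: 557 − 31 = 526 left.
January 1897 has 31 days: 526 − 31 = 495 left.
February 1897 has 28 days (1897 is not a leap year): 495 − 28 = 467 left.
March 1897 has 31 days: 467 − 31 = 436 left.
April 1897 has 30 days: 436 − 30 = 406 left.
May 1897 has 31 days: 406 − 31 = 375 left.
June 1897 has 30 days: 375 − 30 = 345 left.
July 1897 has 31 days: 345 − 31 = 314 left.
August 1897 has 31 days: 314 − 31 = 283 left.
September 1897 has 30 days: 283 − 30 = 253 left.
October 1897 has 31 days: 253 − 31 = 222 left.
November 1897 has 30 days: 222 − 30 = 192 left.
December 1897 has 31 days: 192 − 31 = 161 left.
January 1898 has 31 days: 161 − 31 = 130 left.
February 1898 has 28 days (1898 is not a leap year): 130 − 28 = 102 left.
March 1898 has 31 days: 102 − 31 = 71 left.
April 1898 has 30 days: 71 − 30 = 41 left.
May 1898 has 31 days: 41 − 31 = 10 left.
10 days into June 1898 → June 10, 1898.

June 10, 1898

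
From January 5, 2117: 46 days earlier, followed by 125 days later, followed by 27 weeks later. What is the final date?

Subtracting 46 days from January 5, 2117:
Going back 5 days from January 5, 2117 reaches the end of the previous month; 46 − 5 = 41 left.
December 2116 has 31 days: 41 − 31 = 10 left.
November 2116 has 30 days; 30 − 10 = 20 → November 20, 2116.
Counting forward 125 days from November 20, 2116:
November has 30 days, so 30 − 20 = 10 days remain after November 20, 2116; 125 − 10 = 115 left.
December 2116 has 31 days: 115 − 31 = 84 left.
January 2117 has 31 days: 84 − 31 = 53 left.
February 2117 has 28 days (2117 is not a leap year): 53 − 28 = 25 left.
25 days into March 2117 → March 25, 2117.
Adding 27 weeks (= 189 days) from March 25, 2117:
March has 31 days, so 31 − 25 = 6 days remain after March 25, 2117; 189 − 6 = 183 left.
April 2117 has 30 days: 183 − 30 = 153 left.
May 2117 has 31 days: 153 − 31 = 122 left.
June 2117 has 30 days: 122 − 30 = 92 left.
July 2117 has 31 days: 92 − 31 = 61 left.
August 2117 has 31 days: 61 − 31 = 30 left.
30 days into September 2117 → September 30, 2117.

September 30, 2117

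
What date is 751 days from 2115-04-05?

Counting forward 751 days from April 5, 2115.
April has 30 days, so 30 − 5 = 25 days remain after April 5, 2115; 751 − 25 = 726 left.
May 2115 has 31 days: 726 − 31 = 695 left.
June 2115 has 30 days: 695 − 30 = 665 left.
July 2115 has 31 days: 665 − 31 = 634 left.
August 2115 has 31 days: 634 − 31 = 603 left.
September 2115 has 30 days: 603 − 30 = 573 left.
October 2115 has 31 days: 573 − 31 = 542 left.
November 2115 has 30 days: 542 − 30 = 512 left.
December 2115 has 31 days: 512 − 31 = 481 left.
January 2116 has 31 days: 481 − 31 = 450 left.
February 2116 has 29 days (2116 is a leap year): 450 − 29 = 421 left.
March 2116 has 31 days: 421 − 31 = 390 left.
April 2116 has 30 days: 390 − 30 = 360 left.
May 2116 has 31 days: 360 − 31 = 329 left.
June 2116 has 30 days: 329 − 30 = 299 left.
July 2116 has 31 days: 299 − 31 = 268 left.
August 2116 has 31 days: 268 − 31 = 237 left.
September 2116 has 30 days: 237 − 30 = 207 left.
October 2116 has 31 days: 207 − 31 = 176 left.
November 2116 has 30 days: 176 − 30 = 146 left.
December 2116 has 31 days: 146 − 31 = 115 left.
January 2117 has 31 days: 115 − 31 = 84 left.
February 2117 has 28 days (2117 is not a leap year): 84 − 28 = 56 left.
March 2117 has 31 days: 56 − 31 = 25 left.
25 days into April 2117 → April 25, 2117.

April 25, 2117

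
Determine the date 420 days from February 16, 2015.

April 11, 2016

Counting forward 420 days from February 16, 2015.
February has 28 days, so 28 − 16 = 12 days remain after February 16, 2015; 420 − 12 = 408 left.
March 2015 has 31 days: 408 − 31 = 377 left.
April 2015 has 30 days: 377 − 30 = 347 left.
May 2015 has 31 days: 347 − 31 = 316 left.
June 2015 has 30 days: 316 − 30 = 286 left.
July 2015 has 31 days: 286 − 31 = 255 left.
August 2015 has 31 days: 255 − 31 = 224 left.
September 2015 has 30 days: 224 − 30 = 194 left.
October 2015 has 31 days: 194 − 31 = 163 left.
November 2015 has 30 days: 163 − 30 = 133 left.
December 2015 has 31 days: 133 − 31 = 102 left.
January 2016 has 31 days: 102 − 31 = 71 left.
February 2016 has 29 days (2016 is a leap year): 71 − 29 = 42 left.
March 2016 has 31 days: 42 − 31 = 11 left.
11 days into April 2016 → April 11, 2016.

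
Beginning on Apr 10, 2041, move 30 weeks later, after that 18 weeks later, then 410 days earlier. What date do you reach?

January 26, 2041

Counting forward 30 weeks (= 210 days) from April 10, 2041:
April has 30 days, so 30 − 10 = 20 days remain after April 10, 2041; 210 − 20 = 190 left.
May 2041 has 31 days: 190 − 31 = 159 left.
June 2041 has 30 days: 159 − 30 = 129 left.
July 2041 has 31 days: 129 − 31 = 98 left.
August 2041 has 31 days: 98 − 31 = 67 left.
September 2041 has 30 days: 67 − 30 = 37 left.
October 2041 has 31 days: 37 − 31 = 6 left.
6 days into November 2041 → November 6, 2041.
Adding 18 weeks (= 126 days) from November 6, 2041:
November has 30 days, so 30 − 6 = 24 days remain after November 6, 2041; 126 − 24 = 102 left.
December 2041 has 31 days: 102 − 31 = 71 left.
January 2042 has 31 days: 71 − 31 = 40 left.
February 2042 has 28 days (2042 is not a leap year): 40 − 28 = 12 left.
12 days into March 2042 → March 12, 2042.
Subtracting 410 days from March 12, 2042:
Going back 12 days from March 12, 2042 reaches the end of the previous month; 410 − 12 = 398 left.
February 2042 has 28 days (2042 is not a leap year): 398 − 28 = 370 left.
January 2042 has 31 days: 370 − 31 = 339 left.
December 2041 has 31 days: 339 − 31 = 308 left.
November 2041 has 30 days: 308 − 30 = 278 left.
October 2041 has 31 days: 278 − 31 = 247 left.
September 2041 has 30 days: 247 − 30 = 217 left.
August 2041 has 31 days: 217 − 31 = 186 left.
July 2041 has 31 days: 186 − 31 = 155 left.
June 2041 has 30 days: 155 − 30 = 125 left.
May 2041 has 31 days: 125 − 31 = 94 left.
April 2041 has 30 days: 94 − 30 = 64 left.
March 2041 has 31 days: 64 − 31 = 33 left.
February 2041 has 28 days (2041 is not a leap year): 33 − 28 = 5 left.
January 2041 has 31 days; 31 − 5 = 26 → January 26, 2041.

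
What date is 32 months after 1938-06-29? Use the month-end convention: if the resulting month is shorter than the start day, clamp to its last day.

Advancing 32 months from June 29, 1938.
month 6 + 32 = 38, which is month 2 of year 1941 → February 1941.
February 1941 has only 28 days (1941 is not a leap year — relevant if February), and the start was day 29, so the date clamps to February 28, 1941.

February 28, 1941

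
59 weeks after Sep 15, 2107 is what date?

November 1, 2108

Adding 59 weeks = 413 days from September 15, 2107.
September has 30 days, so 30 − 15 = 15 days remain after September 15, 2107; 413 − 15 = 398 left.
October 2107 has 31 days: 398 − 31 = 367 left.
November 2107 has 30 days: 367 − 30 = 337 left.
December 2107 has 31 days: 337 − 31 = 306 left.
January 2108 has 31 days: 306 − 31 = 275 left.
February 2108 has 29 days (2108 is a leap year): 275 − 29 = 246 left.
March 2108 has 31 days: 246 − 31 = 215 left.
April 2108 has 30 days: 215 − 30 = 185 left.
May 2108 has 31 days: 185 − 31 = 154 left.
June 2108 has 30 days: 154 − 30 = 124 left.
July 2108 has 31 days: 124 − 31 = 93 left.
August 2108 has 31 days: 93 − 31 = 62 left.
September 2108 has 30 days: 62 − 30 = 32 left.
October 2108 has 31 days: 32 − 31 = 1 left.
1 day into November 2108 → November 1, 2108.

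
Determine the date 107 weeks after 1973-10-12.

October 31, 1975

Advancing 107 weeks = 749 days from October 12, 1973.
October has 31 days, so 31 − 12 = 19 days remain after October 12, 1973; 749 − 19 = 730 left.
November 1973 has 30 days: 730 − 30 = 700 left.
December 1973 has 31 days: 700 − 31 = 669 left.
January 1974 has 31 days: 669 − 31 = 638 left.
February 1974 has 28 days (1974 is not a leap year): 638 − 28 = 610 left.
March 1974 has 31 days: 610 − 31 = 579 left.
April 1974 has 30 days: 579 − 30 = 549 left.
May 1974 has 31 days: 549 − 31 = 518 left.
June 1974 has 30 days: 518 − 30 = 488 left.
July 1974 has 31 days: 488 − 31 = 457 left.
August 1974 has 31 days: 457 − 31 = 426 left.
September 1974 has 30 days: 426 − 30 = 396 left.
October 1974 has 31 days: 396 − 31 = 365 left.
November 1974 has 30 days: 365 − 30 = 335 left.
December 1974 has 31 days: 335 − 31 = 304 left.
January 1975 has 31 days: 304 − 31 = 273 left.
February 1975 has 28 days (1975 is not a leap year): 273 − 28 = 245 left.
March 1975 has 31 days: 245 − 31 = 214 left.
April 1975 has 30 days: 214 − 30 = 184 left.
May 1975 has 31 days: 184 − 31 = 153 left.
June 1975 has 30 days: 153 − 30 = 123 left.
July 1975 has 31 days: 123 − 31 = 92 left.
August 1975 has 31 days: 92 − 31 = 61 left.
September 1975 has 30 days: 61 − 30 = 31 left.
31 days into October 1975 → October 31, 1975.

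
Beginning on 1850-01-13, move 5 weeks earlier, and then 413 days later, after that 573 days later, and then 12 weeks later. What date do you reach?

Subtracting 5 weeks (= 35 days) from January 13, 1850:
Going back 13 days from January 13, 1850 reaches the end of the previous month; 35 − 13 = 22 left.
December 1849 has 31 days; 31 − 22 = 9 → December 9, 1849.
Advancing 413 days from December 9, 1849:
December has 31 days, so 31 − 9 = 22 days remain after December 9, 1849; 413 − 22 = 391 left.
January 1850 has 31 days: 391 − 31 = 360 left.
February 1850 has 28 days (1850 is not a leap year): 360 − 28 = 332 left.
March 1850 has 31 days: 332 − 31 = 301 left.
April 1850 has 30 days: 301 − 30 = 271 left.
May 1850 has 31 days: 271 − 31 = 240 left.
June 1850 has 30 days: 240 − 30 = 210 left.
July 1850 has 31 days: 210 − 31 = 179 left.
August 1850 has 31 days: 179 − 31 = 148 left.
September 1850 has 30 days: 148 − 30 = 118 left.
October 1850 has 31 days: 118 − 31 = 87 left.
November 1850 has 30 days: 87 − 30 = 57 left.
December 1850 has 31 days: 57 − 31 = 26 left.
26 days into January 1851 → January 26, 1851.
Counting forward 573 days from January 26, 1851:
January has 31 days, so 31 − 26 = 5 days remain after January 26, 1851; 573 − 5 = 568 left.
February 1851 has 28 days (1851 is not a leap year): 568 − 28 = 540 left.
March 1851 has 31 days: 540 − 31 = 509 left.
April 1851 has 30 days: 509 − 30 = 479 left.
May 1851 has 31 days: 479 − 31 = 448 left.
June 1851 has 30 days: 448 − 30 = 418 left.
July 1851 has 31 days: 418 − 31 = 387 left.
August 1851 has 31 days: 387 − 31 = 356 left.
September 1851 has 30 days: 356 − 30 = 326 left.
October 1851 has 31 days: 326 − 31 = 295 left.
November 1851 has 30 days: 295 − 30 = 265 left.
December 1851 has 31 days: 265 − 31 = 234 left.
January 1852 has 31 days: 234 − 31 = 203 left.
February 1852 has 29 days (1852 is a leap year): 203 − 29 = 174 left.
March 1852 has 31 days: 174 − 31 = 143 left.
April 1852 has 30 days: 143 − 30 = 113 left.
May 1852 has 31 days: 113 − 31 = 82 left.
June 1852 has 30 days: 82 − 30 = 52 left.
July 1852 has 31 days: 52 − 31 = 21 left.
21 days into August 1852 → August 21, 1852.
Adding 12 weeks (= 84 days) from August 21, 1852:
August has 31 days, so 31 − 21 = 10 days remain after August 21, 1852; 84 − 10 = 74 left.
September 1852 has 30 days: 74 − 30 = 44 left.
October 1852 has 31 days: 44 − 31 = 13 left.
13 days into November 1852 → November 13, 1852.

November 13, 1852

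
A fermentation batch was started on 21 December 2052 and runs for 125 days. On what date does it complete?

April 25, 2053

Adding 125 days from December 21, 2052.
December has 31 days, so 31 − 21 = 10 days remain after December 21, 2052; 125 − 10 = 115 left.
January 2053 has 31 days: 115 − 31 = 84 left.
February 2053 has 28 days (2053 is not a leap year): 84 − 28 = 56 left.
March 2053 has 31 days: 56 − 31 = 25 left.
25 days into April 2053 → April 25, 2053.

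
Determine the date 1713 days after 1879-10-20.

Adding 1713 days from October 20, 1879.
October has 31 days, so 31 − 20 = 11 days remain after October 20, 1879; 1713 − 11 = 1702 left.
November 1879 has 30 days: 1702 − 30 = 1672 left.
December 1879 has 31 days: 1672 − 31 = 1641 left.
January 1880 has 31 days: 1641 − 31 = 1610 left.
February 1880 has 29 days (1880 is a leap year): 1610 − 29 = 1581 left.
March 1880 has 31 days: 1581 − 31 = 1550 left.
April 1880 has 30 days: 1550 − 30 = 1520 left.
May 1880 has 31 days: 1520 − 31 = 1489 left.
June 1880 has 30 days: 1489 − 30 = 1459 left.
July 1880 has 31 days: 1459 − 31 = 1428 left.
August 1880 has 31 days: 1428 − 31 = 1397 left.
September 1880 has 30 days: 1397 − 30 = 1367 left.
October 1880 has 31 days: 1367 − 31 = 1336 left.
November 1880 has 30 days: 1336 − 30 = 1306 left.
December 1880 has 31 days: 1306 − 31 = 1275 left.
January 1881 has 31 days: 1275 − 31 = 1244 left.
February 1881 has 28 days (1881 is not a leap year): 1244 − 28 = 1216 left.
March 1881 has 31 days: 1216 − 31 = 1185 left.
April 1881 has 30 days: 1185 − 30 = 1155 left.
May 1881 has 31 days: 1155 − 31 = 1124 left.
June 1881 has 30 days: 1124 − 30 = 1094 left.
July 1881 has 31 days: 1094 − 31 = 1063 left.
August 1881 has 31 days: 1063 − 31 = 1032 left.
September 1881 has 30 days: 1032 − 30 = 1002 left.
October 1881 has 31 days: 1002 − 31 = 971 left.
November 1881 has 30 days: 971 − 30 = 941 left.
December 1881 has 31 days: 941 − 31 = 910 left.
January 1882 has 31 days: 910 − 31 = 879 left.
February 1882 has 28 days (1882 is not a leap year): 879 − 28 = 851 left.
March 1882 has 31 days: 851 − 31 = 820 left.
April 1882 has 30 days: 820 − 30 = 790 left.
May 1882 has 31 days: 790 − 31 = 759 left.
June 1882 has 30 days: 759 − 30 = 729 left.
July 1882 has 31 days: 729 − 31 = 698 left.
August 1882 has 31 days: 698 − 31 = 667 left.
September 1882 has 30 days: 667 − 30 = 637 left.
October 1882 has 31 days: 637 − 31 = 606 left.
November 1882 has 30 days: 606 − 30 = 576 left.
December 1882 has 31 days: 576 − 31 = 545 left.
January 1883 has 31 days: 545 − 31 = 514 left.
February 1883 has 28 days (1883 is not a leap year): 514 − 28 = 486 left.
March 1883 has 31 days: 486 − 31 = 455 left.
April 1883 has 30 days: 455 − 30 = 425 left.
May 1883 has 31 days: 425 − 31 = 394 left.
June 1883 has 30 days: 394 − 30 = 364 left.
July 1883 has 31 days: 364 − 31 = 333 left.
August 1883 has 31 days: 333 − 31 = 302 left.
September 1883 has 30 days: 302 − 30 = 272 left.
October 1883 has 31 days: 272 − 31 = 241 left.
November 1883 has 30 days: 241 − 30 = 211 left.
December 1883 has 31 days: 211 − 31 = 180 left.
January 1884 has 31 days: 180 − 31 = 149 left.
February 1884 has 29 days (1884 is a leap year): 149 − 29 = 120 left.
March 1884 has 31 days: 120 − 31 = 89 left.
April 1884 has 30 days: 89 − 30 = 59 left.
May 1884 has 31 days: 59 − 31 = 28 left.
28 days into June 1884 → June 28, 1884.

June 28, 1884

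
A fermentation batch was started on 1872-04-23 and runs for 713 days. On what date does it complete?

Advancing 713 days from April 23, 1872.
April has 30 days, so 30 − 23 = 7 days remain after April 23, 1872; 713 − 7 = 706 left.
May 1872 has 31 days: 706 − 31 = 675 left.
June 1872 has 30 days: 675 − 30 = 645 left.
July 1872 has 31 days: 645 − 31 = 614 left.
August 1872 has 31 days: 614 − 31 = 583 left.
September 1872 has 30 days: 583 − 30 = 553 left.
October 1872 has 31 days: 553 − 31 = 522 left.
November 1872 has 30 days: 522 − 30 = 492 left.
December 1872 has 31 days: 492 − 31 = 461 left.
January 1873 has 31 days: 461 − 31 = 430 left.
February 1873 has 28 days (1873 is not a leap year): 430 − 28 = 402 left.
March 1873 has 31 days: 402 − 31 = 371 left.
April 1873 has 30 days: 371 − 30 = 341 left.
May 1873 has 31 days: 341 − 31 = 310 left.
June 1873 has 30 days: 310 − 30 = 280 left.
July 1873 has 31 days: 280 − 31 = 249 left.
August 1873 has 31 days: 249 − 31 = 218 left.
September 1873 has 30 days: 218 − 30 = 188 left.
October 1873 has 31 days: 188 − 31 = 157 left.
November 1873 has 30 days: 157 − 30 = 127 left.
December 1873 has 31 days: 127 − 31 = 96 left.
January 1874 has 31 days: 96 − 31 = 65 left.
February 1874 has 28 days (1874 is not a leap year): 65 − 28 = 37 left.
March 1874 has 31 days: 37 − 31 = 6 left.
6 days into April 1874 → April 6, 1874.

April 6, 1874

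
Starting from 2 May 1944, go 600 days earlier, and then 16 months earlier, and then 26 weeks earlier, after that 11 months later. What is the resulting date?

Going back 600 days from May 2, 1944:
Going back 2 days from May 2, 1944 reaches the end of the previous month; 600 − 2 = 598 left.
April 1944 has 30 days: 598 − 30 = 568 left.
March 1944 has 31 days: 568 − 31 = 537 left.
February 1944 has 29 days (1944 is a leap year): 537 − 29 = 508 left.
January 1944 has 31 days: 508 − 31 = 477 left.
December 1943 has 31 days: 477 − 31 = 446 left.
November 1943 has 30 days: 446 − 30 = 416 left.
October 1943 has 31 days: 416 − 31 = 385 left.
September 1943 has 30 days: 385 − 30 = 355 left.
August 1943 has 31 days: 355 − 31 = 324 left.
July 1943 has 31 days: 324 − 31 = 293 left.
June 1943 has 30 days: 293 − 30 = 263 left.
May 1943 has 31 days: 263 − 31 = 232 left.
April 1943 has 30 days: 232 − 30 = 202 left.
March 1943 has 31 days: 202 − 31 = 171 left.
February 1943 has 28 days (1943 is not a leap year): 171 − 28 = 143 left.
January 1943 has 31 days: 143 − 31 = 112 left.
December 1942 has 31 days: 112 − 31 = 81 left.
November 1942 has 30 days: 81 − 30 = 51 left.
October 1942 has 31 days: 51 − 31 = 20 left.
September 1942 has 30 days; 30 − 20 = 10 → September 10, 1942.
Counting back 16 months from September 10, 1942:
month 9 − 16 = -7, which is month 5 of year 1941 → May 1941.
Day 10 is valid in May, giving May 10, 1941.
Going back 26 weeks (= 182 days) from May 10, 1941:
Going back 10 days from May 10, 1941 reaches the end of the previous month; 182 − 10 = 172 left.
April 1941 has 30 days: 172 − 30 = 142 left.
March 1941 has 31 days: 142 − 31 = 111 left.
February 1941 has 28 days (1941 is not a leap year): 111 − 28 = 83 left.
January 1941 has 31 days: 83 − 31 = 52 left.
December 1940 has 31 days: 52 − 31 = 21 left.
November 1940 has 30 days; 30 − 21 = 9 → November 9, 1940.
Counting forward 11 months from November 9, 1940:
month 11 + 11 = 22, which is month 10 of year 1941 → October 1941.
Day 9 is valid in October, giving October 9, 1941.

October 9, 1941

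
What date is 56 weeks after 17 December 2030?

Advancing 56 weeks = 392 days from December 17, 2030.
December has 31 days, so 31 − 17 = 14 days remain after December 17, 2030; 392 − 14 = 378 left.
January 2031 has 31 days: 378 − 31 = 347 left.
February 2031 has 28 days (2031 is not a leap year): 347 − 28 = 319 left.
March 2031 has 31 days: 319 − 31 = 288 left.
April 2031 has 30 days: 288 − 30 = 258 left.
May 2031 has 31 days: 258 − 31 = 227 left.
June 2031 has 30 days: 227 − 30 = 197 left.
July 2031 has 31 days: 197 − 31 = 166 left.
August 2031 has 31 days: 166 − 31 = 135 left.
September 2031 has 30 days: 135 − 30 = 105 left.
October 2031 has 31 days: 105 − 31 = 74 left.
November 2031 has 30 days: 74 − 30 = 44 left.
December 2031 has 31 days: 44 − 31 = 13 left.
13 days into January 2032 → January 13, 2032.

January 13, 2032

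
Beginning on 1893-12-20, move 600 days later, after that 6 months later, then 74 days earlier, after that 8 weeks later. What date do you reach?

Counting forward 600 days from December 20, 1893:
December has 31 days, so 31 − 20 = 11 days remain after December 20, 1893; 600 − 11 = 589 left.
January 1894 has 31 days: 589 − 31 = 558 left.
February 1894 has 28 days (1894 is not a leap year): 558 − 28 = 530 left.
March 1894 has 31 days: 530 − 31 = 499 left.
April 1894 has 30 days: 499 − 30 = 469 left.
May 1894 has 31 days: 469 − 31 = 438 left.
June 1894 has 30 days: 438 − 30 = 408 left.
July 1894 has 31 days: 408 − 31 = 377 left.
August 1894 has 31 days: 377 − 31 = 346 left.
September 1894 has 30 days: 346 − 30 = 316 left.
October 1894 has 31 days: 316 − 31 = 285 left.
November 1894 has 30 days: 285 − 30 = 255 left.
December 1894 has 31 days: 255 − 31 = 224 left.
January 1895 has 31 days: 224 − 31 = 193 left.
February 1895 has 28 days (1895 is not a leap year): 193 − 28 = 165 left.
March 1895 has 31 days: 165 − 31 = 134 left.
April 1895 has 30 days: 134 − 30 = 104 left.
May 1895 has 31 days: 104 − 31 = 73 left.
June 1895 has 30 days: 73 − 30 = 43 left.
July 1895 has 31 days: 43 − 31 = 12 left.
12 days into August 1895 → August 12, 1895.
Advancing 6 months from August 12, 1895:
month 8 + 6 = 14, which is month 2 of year 1896 → February 1896.
Day 12 is valid in February, giving February 12, 1896.
Going back 74 days from February 12, 1896:
Going back 12 days from February 12, 1896 reaches the end of the previous month; 74 − 12 = 62 left.
January 1896 has 31 days: 62 − 31 = 31 left.
December 1895 has 31 days: 31 − 31 = 0 left.
November 1895 has 30 days; 30 − 0 = 30 → November 30, 1895.
Adding 8 weeks (= 56 days) from November 30, 1895:
November has 30 days, so 30 − 30 = 0 days remain after November 30, 1895; 56 − 0 = 56 left.
December 1895 has 31 days: 56 − 31 = 25 left.
25 days into January 1896 → January 25, 1896.

January 25, 1896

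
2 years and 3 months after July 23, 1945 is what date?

Adding 2 years and 3 months from July 23, 1945.
+2 years → 1947; month 7 + 3 = 10 → October 1947.
Day 23 is valid in October, giving October 23, 1947.

October 23, 1947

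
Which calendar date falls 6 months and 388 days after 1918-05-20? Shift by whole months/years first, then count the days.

December 13, 1919

Advancing 6 months and 388 days from May 20, 1918: first the month/year part, then the days.
month 5 + 6 = 11 → November 1918.
Day 20 is valid in November, giving November 20, 1918.
Now add 388 days from November 20, 1918.
November has 30 days, so 30 − 20 = 10 days remain after November 20, 1918; 388 − 10 = 378 left.
December 1918 has 31 days: 378 − 31 = 347 left.
January 1919 has 31 days: 347 − 31 = 316 left.
February 1919 has 28 days (1919 is not a leap year): 316 − 28 = 288 left.
March 1919 has 31 days: 288 − 31 = 257 left.
April 1919 has 30 days: 257 − 30 = 227 left.
May 1919 has 31 days: 227 − 31 = 196 left.
June 1919 has 30 days: 196 − 30 = 166 left.
July 1919 has 31 days: 166 − 31 = 135 left.
August 1919 has 31 days: 135 − 31 = 104 left.
September 1919 has 30 days: 104 − 30 = 74 left.
October 1919 has 31 days: 74 − 31 = 43 left.
November 1919 has 30 days: 43 − 30 = 13 left.
13 days into December 1919 → December 13, 1919.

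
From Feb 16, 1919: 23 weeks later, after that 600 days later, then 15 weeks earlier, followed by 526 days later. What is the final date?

May 13, 1922

Counting forward 23 weeks (= 161 days) from February 16, 1919:
February has 28 days, so 28 − 16 = 12 days remain after February 16, 1919; 161 − 12 = 149 left.
March 1919 has 31 days: 149 − 31 = 118 left.
April 1919 has 30 days: 118 − 30 = 88 left.
May 1919 has 31 days: 88 − 31 = 57 left.
June 1919 has 30 days: 57 − 30 = 27 left.
27 days into July 1919 → July 27, 1919.
Adding 600 days from July 27, 1919:
July has 31 days, so 31 − 27 = 4 days remain after July 27, 1919; 600 − 4 = 596 left.
August 1919 has 31 days: 596 − 31 = 565 left.
September 1919 has 30 days: 565 − 30 = 535 left.
October 1919 has 31 days: 535 − 31 = 504 left.
November 1919 has 30 days: 504 − 30 = 474 left.
December 1919 has 31 days: 474 − 31 = 443 left.
January 1920 has 31 days: 443 − 31 = 412 left.
February 1920 has 29 days (1920 is a leap year): 412 − 29 = 383 left.
March 1920 has 31 days: 383 − 31 = 352 left.
April 1920 has 30 days: 352 − 30 = 322 left.
May 1920 has 31 days: 322 − 31 = 291 left.
June 1920 has 30 days: 291 − 30 = 261 left.
July 1920 has 31 days: 261 − 31 = 230 left.
August 1920 has 31 days: 230 − 31 = 199 left.
September 1920 has 30 days: 199 − 30 = 169 left.
October 1920 has 31 days: 169 − 31 = 138 left.
November 1920 has 30 days: 138 − 30 = 108 left.
December 1920 has 31 days: 108 − 31 = 77 left.
January 1921 has 31 days: 77 − 31 = 46 left.
February 1921 has 28 days (1921 is not a leap year): 46 − 28 = 18 left.
18 days into March 1921 → March 18, 1921.
Counting back 15 weeks (= 105 days) from March 18, 1921:
Going back 18 days from March 18, 1921 reaches the end of the previous month; 105 − 18 = 87 left.
February 1921 has 28 days (1921 is not a leap year): 87 − 28 = 59 left.
January 1921 has 31 days: 59 − 31 = 28 left.
December 1920 has 31 days; 31 − 28 = 3 → December 3, 1920.
Counting forward 526 days from December 3, 1920:
December has 31 days, so 31 − 3 = 28 days remain after December 3, 1920; 526 − 28 = 498 left.
January 1921 has 31 days: 498 − 31 = 467 left.
February 1921 has 28 days (1921 is not a leap year): 467 − 28 = 439 left.
March 1921 has 31 days: 439 − 31 = 408 left.
April 1921 has 30 days: 408 − 30 = 378 left.
May 1921 has 31 days: 378 − 31 = 347 left.
June 1921 has 30 days: 347 − 30 = 317 left.
July 1921 has 31 days: 317 − 31 = 286 left.
August 1921 has 31 days: 286 − 31 = 255 left.
September 1921 has 30 days: 255 − 30 = 225 left.
October 1921 has 31 days: 225 − 31 = 194 left.
November 1921 has 30 days: 194 − 30 = 164 left.
December 1921 has 31 days: 164 − 31 = 133 left.
January 1922 has 31 days: 133 − 31 = 102 left.
February 1922 has 28 days (1922 is not a leap year): 102 − 28 = 74 left.
March 1922 has 31 days: 74 − 31 = 43 left.
April 1922 has 30 days: 43 − 30 = 13 left.
13 days into May 1922 → May 13, 1922.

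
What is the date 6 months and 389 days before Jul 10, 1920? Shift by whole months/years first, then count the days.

December 17, 1918

Counting back 6 months and 389 days from July 10, 1920: first the month/year part, then the days.
month 7 − 6 = 1 → January 1920.
Day 10 is valid in January, giving January 10, 1920.
Now subtract 389 days from January 10, 1920.
Going back 10 days from January 10, 1920 reaches the end of the previous month; 389 − 10 = 379 left.
December 1919 has 31 days: 379 − 31 = 348 left.
November 1919 has 30 days: 348 − 30 = 318 left.
October 1919 has 31 days: 318 − 31 = 287 left.
September 1919 has 30 days: 287 − 30 = 257 left.
August 1919 has 31 days: 257 − 31 = 226 left.
July 1919 has 31 days: 226 − 31 = 195 left.
June 1919 has 30 days: 195 − 30 = 165 left.
May 1919 has 31 days: 165 − 31 = 134 left.
April 1919 has 30 days: 134 − 30 = 104 left.
March 1919 has 31 days: 104 − 31 = 73 left.
February 1919 has 28 days (1919 is not a leap year): 73 − 28 = 45 left.
January 1919 has 31 days: 45 − 31 = 14 left.
December 1918 has 31 days; 31 − 14 = 17 → December 17, 1918.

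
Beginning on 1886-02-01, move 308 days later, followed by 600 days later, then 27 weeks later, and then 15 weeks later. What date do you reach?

Counting forward 308 days from February 1, 1886:
February has 28 days, so 28 − 1 = 27 days remain after February 1, 1886; 308 − 27 = 281 left.
March 1886 has 31 days: 281 − 31 = 250 left.
April 1886 has 30 days: 250 − 30 = 220 left.
May 1886 has 31 days: 220 − 31 = 189 left.
June 1886 has 30 days: 189 − 30 = 159 left.
July 1886 has 31 days: 159 − 31 = 128 left.
August 1886 has 31 days: 128 − 31 = 97 left.
September 1886 has 30 days: 97 − 30 = 67 left.
October 1886 has 31 days: 67 − 31 = 36 left.
November 1886 has 30 days: 36 − 30 = 6 left.
6 days into December 1886 → December 6, 1886.
Adding 600 days from December 6, 1886:
December has 31 days, so 31 − 6 = 25 days remain after December 6, 1886; 600 − 25 = 575 left.
January 1887 has 31 days: 575 − 31 = 544 left.
February 1887 has 28 days (1887 is not a leap year): 544 − 28 = 516 left.
March 1887 has 31 days: 516 − 31 = 485 left.
April 1887 has 30 days: 485 − 30 = 455 left.
May 1887 has 31 days: 455 − 31 = 424 left.
June 1887 has 30 days: 424 − 30 = 394 left.
July 1887 has 31 days: 394 − 31 = 363 left.
August 1887 has 31 days: 363 − 31 = 332 left.
September 1887 has 30 days: 332 − 30 = 302 left.
October 1887 has 31 days: 302 − 31 = 271 left.
November 1887 has 30 days: 271 − 30 = 241 left.
December 1887 has 31 days: 241 − 31 = 210 left.
January 1888 has 31 days: 210 − 31 = 179 left.
February 1888 has 29 days (1888 is a leap year): 179 − 29 = 150 left.
March 1888 has 31 days: 150 − 31 = 119 left.
April 1888 has 30 days: 119 − 30 = 89 left.
May 1888 has 31 days: 89 − 31 = 58 left.
June 1888 has 30 days: 58 − 30 = 28 left.
28 days into July 1888 → July 28, 1888.
Counting forward 27 weeks (= 189 days) from July 28, 1888:
July has 31 days, so 31 − 28 = 3 days remain after July 28, 1888; 189 − 3 = 186 left.
August 1888 has 31 days: 186 − 31 = 155 left.
September 1888 has 30 days: 155 − 30 = 125 left.
October 1888 has 31 days: 125 − 31 = 94 left.
November 1888 has 30 days: 94 − 30 = 64 left.
December 1888 has 31 days: 64 − 31 = 33 left.
January 1889 has 31 days: 33 − 31 = 2 left.
2 days into February 1889 → February 2, 1889.
Advancing 15 weeks (= 105 days) from February 2, 1889:
February has 28 days, so 28 − 2 = 26 days remain after February 2, 1889; 105 − 26 = 79 left.
March 1889 has 31 days: 79 − 31 = 48 left.
April 1889 has 30 days: 48 − 30 = 18 left.
18 days into May 1889 → May 18, 1889.

May 18, 1889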